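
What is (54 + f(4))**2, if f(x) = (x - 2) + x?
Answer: 3600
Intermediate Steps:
f(x) = -2 + 2*x (f(x) = (-2 + x) + x = -2 + 2*x)
(54 + f(4))**2 = (54 + (-2 + 2*4))**2 = (54 + (-2 + 8))**2 = (54 + 6)**2 = 60**2 = 3600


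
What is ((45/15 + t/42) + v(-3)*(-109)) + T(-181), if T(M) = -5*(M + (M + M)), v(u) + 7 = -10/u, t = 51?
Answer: 130993/42 ≈ 3118.9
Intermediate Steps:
v(u) = -7 - 10/u
T(M) = -15*M (T(M) = -5*(M + 2*M) = -15*M)
((45/15 + t/42) + v(-3)*(-109)) + T(-181) = ((45/15 + 51/42) + (-7 - 10/(-3))*(-109)) - 15*(-181) = ((45*(1/15) + 51*(1/42)) + (-7 - 10*(-1/3))*(-109)) + 2715 = ((3 + 17/14) + (-7 + 10/3)*(-109)) + 2715 = (59/14 - 11/3*(-109)) + 2715 = (59/14 + 1199/3) + 2715 = 16963/42 + 2715 = 130993/42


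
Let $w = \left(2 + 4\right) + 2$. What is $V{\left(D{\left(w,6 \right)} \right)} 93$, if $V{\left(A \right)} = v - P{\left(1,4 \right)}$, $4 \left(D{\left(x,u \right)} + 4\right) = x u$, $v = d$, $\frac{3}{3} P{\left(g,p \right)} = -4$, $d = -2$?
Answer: $186$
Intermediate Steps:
$P{\left(g,p \right)} = -4$
$v = -2$
$w = 8$ ($w = 6 + 2 = 8$)
$D{\left(x,u \right)} = -4 + \frac{u x}{4}$ ($D{\left(x,u \right)} = -4 + \frac{x u}{4} = -4 + \frac{u x}{4}$)
$V{\left(A \right)} = 2$ ($V{\left(A \right)} = -2 - -4 = -2 + 4 = 2$)
$V{\left(D{\left(w,6 \right)} \right)} 93 = 2 \cdot 93 = 186$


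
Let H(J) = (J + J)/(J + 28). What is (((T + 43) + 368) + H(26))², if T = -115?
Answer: 64288324/729 ≈ 88187.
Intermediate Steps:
H(J) = 2*J/(28 + J) (H(J) = (2*J)/(28 + J) = 2*J/(28 + J))
(((T + 43) + 368) + H(26))² = (((-115 + 43) + 368) + 2*26/(28 + 26))² = ((-72 + 368) + 2*26/54)² = (296 + 2*26*(1/54))² = (296 + 26/27)² = (8018/27)² = 64288324/729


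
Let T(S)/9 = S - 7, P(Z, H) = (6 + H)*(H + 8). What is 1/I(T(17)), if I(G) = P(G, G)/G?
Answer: 15/1568 ≈ 0.0095663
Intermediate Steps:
P(Z, H) = (6 + H)*(8 + H)
T(S) = -63 + 9*S (T(S) = 9*(S - 7) = 9*(-7 + S) = -63 + 9*S)
I(G) = (48 + G² + 14*G)/G
1/I(T(17)) = 1/(14 + (-63 + 9*17) + 48/(-63 + 9*17)) = 1/(14 + (-63 + 153) + 48/(-63 + 153)) = 1/(14 + 90 + 48/90) = 1/(14 + 90 + 48*(1/90)) = 1/(14 + 90 + 8/15) = 1/(1568/15) = 15/1568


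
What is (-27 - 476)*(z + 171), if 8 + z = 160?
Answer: -162469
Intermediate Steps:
z = 152 (z = -8 + 160 = 152)
(-27 - 476)*(z + 171) = (-27 - 476)*(152 + 171) = -503*323 = -162469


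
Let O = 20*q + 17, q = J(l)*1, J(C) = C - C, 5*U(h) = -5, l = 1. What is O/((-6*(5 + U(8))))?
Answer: -17/24 ≈ -0.70833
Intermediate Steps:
U(h) = -1 (U(h) = (⅕)*(-5) = -1)
J(C) = 0
q = 0 (q = 0*1 = 0)
O = 17 (O = 20*0 + 17 = 0 + 17 = 17)
O/((-6*(5 + U(8)))) = 17/((-6*(5 - 1))) = 17/((-6*4)) = 17/(-24) = 17*(-1/24) = -17/24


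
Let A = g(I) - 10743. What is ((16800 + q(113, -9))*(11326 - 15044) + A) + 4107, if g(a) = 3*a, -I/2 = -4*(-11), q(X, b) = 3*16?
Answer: -62647764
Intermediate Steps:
q(X, b) = 48
I = -88 (I = -(-8)*(-11) = -2*44 = -88)
A = -11007 (A = 3*(-88) - 10743 = -264 - 10743 = -11007)
((16800 + q(113, -9))*(11326 - 15044) + A) + 4107 = ((16800 + 48)*(11326 - 15044) - 11007) + 4107 = (16848*(-3718) - 11007) + 4107 = (-62640864 - 11007) + 4107 = -62651871 + 4107 = -62647764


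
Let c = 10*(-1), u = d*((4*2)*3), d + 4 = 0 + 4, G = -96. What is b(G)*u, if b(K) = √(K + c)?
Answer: 0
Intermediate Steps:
d = 0 (d = -4 + (0 + 4) = -4 + 4 = 0)
u = 0 (u = 0*((4*2)*3) = 0*(8*3) = 0*24 = 0)
c = -10
b(K) = √(-10 + K) (b(K) = √(K - 10) = √(-10 + K))
b(G)*u = √(-10 - 96)*0 = √(-106)*0 = (I*√106)*0 = 0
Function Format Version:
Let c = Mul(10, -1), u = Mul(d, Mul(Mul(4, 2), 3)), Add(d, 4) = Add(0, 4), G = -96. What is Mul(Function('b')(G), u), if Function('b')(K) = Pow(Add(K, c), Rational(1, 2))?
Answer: 0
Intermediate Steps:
d = 0 (d = Add(-4, Add(0, 4)) = Add(-4, 4) = 0)
u = 0 (u = Mul(0, Mul(Mul(4, 2), 3)) = Mul(0, Mul(8, 3)) = Mul(0, 24) = 0)
c = -10
Function('b')(K) = Pow(Add(-10, K), Rational(1, 2)) (Function('b')(K) = Pow(Add(K, -10), Rational(1, 2)) = Pow(Add(-10, K), Rational(1, 2)))
Mul(Function('b')(G), u) = Mul(Pow(Add(-10, -96), Rational(1, 2)), 0) = Mul(Pow(-106, Rational(1, 2)), 0) = Mul(Mul(I, Pow(106, Rational(1, 2))), 0) = 0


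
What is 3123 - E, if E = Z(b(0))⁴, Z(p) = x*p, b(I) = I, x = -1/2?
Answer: 3123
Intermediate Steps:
x = -½ (x = -1*½ = -½ ≈ -0.50000)
Z(p) = -p/2
E = 0 (E = (-½*0)⁴ = 0⁴ = 0)
3123 - E = 3123 - 1*0 = 3123 + 0 = 3123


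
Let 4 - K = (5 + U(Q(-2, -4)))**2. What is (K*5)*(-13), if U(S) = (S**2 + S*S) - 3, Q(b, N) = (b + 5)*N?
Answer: 5466240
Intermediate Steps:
Q(b, N) = N*(5 + b) (Q(b, N) = (5 + b)*N = N*(5 + b))
U(S) = -3 + 2*S**2 (U(S) = (S**2 + S**2) - 3 = 2*S**2 - 3 = -3 + 2*S**2)
K = -84096 (K = 4 - (5 + (-3 + 2*(-4*(5 - 2))**2))**2 = 4 - (5 + (-3 + 2*(-4*3)**2))**2 = 4 - (5 + (-3 + 2*(-12)**2))**2 = 4 - (5 + (-3 + 2*144))**2 = 4 - (5 + (-3 + 288))**2 = 4 - (5 + 285)**2 = 4 - 1*290**2 = 4 - 1*84100 = 4 - 84100 = -84096)
(K*5)*(-13) = -84096*5*(-13) = -420480*(-13) = 5466240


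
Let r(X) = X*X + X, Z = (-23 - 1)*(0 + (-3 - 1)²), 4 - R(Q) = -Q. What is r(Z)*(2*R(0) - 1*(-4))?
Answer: 1764864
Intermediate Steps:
R(Q) = 4 + Q (R(Q) = 4 - (-1)*Q = 4 + Q)
Z = -384 (Z = -24*(0 + (-4)²) = -24*(0 + 16) = -24*16 = -384)
r(X) = X + X² (r(X) = X² + X = X + X²)
r(Z)*(2*R(0) - 1*(-4)) = (-384*(1 - 384))*(2*(4 + 0) - 1*(-4)) = (-384*(-383))*(2*4 + 4) = 147072*(8 + 4) = 147072*12 = 1764864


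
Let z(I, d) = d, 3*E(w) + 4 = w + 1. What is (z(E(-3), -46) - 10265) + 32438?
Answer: 22127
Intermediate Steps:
E(w) = -1 + w/3 (E(w) = -4/3 + (w + 1)/3 = -4/3 + (1 + w)/3 = -4/3 + (⅓ + w/3) = -1 + w/3)
(z(E(-3), -46) - 10265) + 32438 = (-46 - 10265) + 32438 = -10311 + 32438 = 22127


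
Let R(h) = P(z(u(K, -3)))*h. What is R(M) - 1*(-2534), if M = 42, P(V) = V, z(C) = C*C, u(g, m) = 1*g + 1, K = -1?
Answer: 2534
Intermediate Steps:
u(g, m) = 1 + g (u(g, m) = g + 1 = 1 + g)
z(C) = C²
R(h) = 0 (R(h) = (1 - 1)²*h = 0²*h = 0*h = 0)
R(M) - 1*(-2534) = 0 - 1*(-2534) = 0 + 2534 = 2534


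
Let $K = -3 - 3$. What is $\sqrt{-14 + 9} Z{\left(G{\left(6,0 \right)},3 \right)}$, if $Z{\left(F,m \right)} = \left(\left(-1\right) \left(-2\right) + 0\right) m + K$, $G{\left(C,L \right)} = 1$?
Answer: $0$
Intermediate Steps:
$K = -6$
$Z{\left(F,m \right)} = -6 + 2 m$ ($Z{\left(F,m \right)} = \left(\left(-1\right) \left(-2\right) + 0\right) m - 6 = \left(2 + 0\right) m - 6 = 2 m - 6 = -6 + 2 m$)
$\sqrt{-14 + 9} Z{\left(G{\left(6,0 \right)},3 \right)} = \sqrt{-14 + 9} \left(-6 + 2 \cdot 3\right) = \sqrt{-5} \left(-6 + 6\right) = i \sqrt{5} \cdot 0 = 0$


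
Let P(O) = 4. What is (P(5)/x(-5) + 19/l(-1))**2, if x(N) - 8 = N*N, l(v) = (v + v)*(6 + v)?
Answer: 344569/108900 ≈ 3.1641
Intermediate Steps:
l(v) = 2*v*(6 + v) (l(v) = (2*v)*(6 + v) = 2*v*(6 + v))
x(N) = 8 + N**2 (x(N) = 8 + N*N = 8 + N**2)
(P(5)/x(-5) + 19/l(-1))**2 = (4/(8 + (-5)**2) + 19/((2*(-1)*(6 - 1))))**2 = (4/(8 + 25) + 19/((2*(-1)*5)))**2 = (4/33 + 19/(-10))**2 = (4*(1/33) + 19*(-1/10))**2 = (4/33 - 19/10)**2 = (-587/330)**2 = 344569/108900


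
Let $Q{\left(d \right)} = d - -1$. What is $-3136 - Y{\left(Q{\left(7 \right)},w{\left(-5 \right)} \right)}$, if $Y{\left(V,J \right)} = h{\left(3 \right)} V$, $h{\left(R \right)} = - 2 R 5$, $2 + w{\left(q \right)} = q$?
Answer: $-2896$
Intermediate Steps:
$w{\left(q \right)} = -2 + q$
$Q{\left(d \right)} = 1 + d$ ($Q{\left(d \right)} = d + 1 = 1 + d$)
$h{\left(R \right)} = - 10 R$
$Y{\left(V,J \right)} = - 30 V$ ($Y{\left(V,J \right)} = \left(-10\right) 3 V = - 30 V$)
$-3136 - Y{\left(Q{\left(7 \right)},w{\left(-5 \right)} \right)} = -3136 - - 30 \left(1 + 7\right) = -3136 - \left(-30\right) 8 = -3136 - -240 = -3136 + 240 = -2896$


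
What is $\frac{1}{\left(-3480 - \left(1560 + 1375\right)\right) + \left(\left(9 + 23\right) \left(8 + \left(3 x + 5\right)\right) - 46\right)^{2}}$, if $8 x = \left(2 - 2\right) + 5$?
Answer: $\frac{1}{178485} \approx 5.6027 \cdot 10^{-6}$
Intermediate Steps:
$x = \frac{5}{8}$ ($x = \frac{\left(2 - 2\right) + 5}{8} = \frac{0 + 5}{8} = \frac{1}{8} \cdot 5 = \frac{5}{8} \approx 0.625$)
$\frac{1}{\left(-3480 - \left(1560 + 1375\right)\right) + \left(\left(9 + 23\right) \left(8 + \left(3 x + 5\right)\right) - 46\right)^{2}} = \frac{1}{\left(-3480 - \left(1560 + 1375\right)\right) + \left(\left(9 + 23\right) \left(8 + \left(3 \cdot \frac{5}{8} + 5\right)\right) - 46\right)^{2}} = \frac{1}{\left(-3480 - 2935\right) + \left(32 \left(8 + \left(\frac{15}{8} + 5\right)\right) - 46\right)^{2}} = \frac{1}{\left(-3480 - 2935\right) + \left(32 \left(8 + \frac{55}{8}\right) - 46\right)^{2}} = \frac{1}{-6415 + \left(32 \cdot \frac{119}{8} - 46\right)^{2}} = \frac{1}{-6415 + \left(476 - 46\right)^{2}} = \frac{1}{-6415 + 430^{2}} = \frac{1}{-6415 + 184900} = \frac{1}{178485}$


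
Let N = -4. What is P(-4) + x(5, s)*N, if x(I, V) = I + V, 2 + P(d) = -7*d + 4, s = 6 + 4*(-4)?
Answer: 50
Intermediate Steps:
s = -10 (s = 6 - 16 = -10)
P(d) = 2 - 7*d (P(d) = -2 + (-7*d + 4) = -2 + (4 - 7*d) = 2 - 7*d)
P(-4) + x(5, s)*N = (2 - 7*(-4)) + (5 - 10)*(-4) = (2 + 28) - 5*(-4) = 30 + 20 = 50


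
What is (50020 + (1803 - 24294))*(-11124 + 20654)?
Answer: 262351370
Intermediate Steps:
(50020 + (1803 - 24294))*(-11124 + 20654) = (50020 - 22491)*9530 = 27529*9530 = 262351370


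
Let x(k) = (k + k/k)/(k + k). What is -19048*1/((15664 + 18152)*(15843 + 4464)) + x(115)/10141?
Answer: 2201828047/100105200477135 ≈ 2.1995e-5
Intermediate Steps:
x(k) = (1 + k)/(2*k) (x(k) = (k + 1)/((2*k)) = (1 + k)*(1/(2*k)) = (1 + k)/(2*k))
-19048*1/((15664 + 18152)*(15843 + 4464)) + x(115)/10141 = -19048*1/((15664 + 18152)*(15843 + 4464)) + ((1/2)*(1 + 115)/115)/10141 = -19048/(20307*33816) + ((1/2)*(1/115)*116)*(1/10141) = -19048/686701512 + (58/115)*(1/10141) = -19048*1/686701512 + 58/1166215 = -2381/85837689 + 58/1166215 = 2201828047/100105200477135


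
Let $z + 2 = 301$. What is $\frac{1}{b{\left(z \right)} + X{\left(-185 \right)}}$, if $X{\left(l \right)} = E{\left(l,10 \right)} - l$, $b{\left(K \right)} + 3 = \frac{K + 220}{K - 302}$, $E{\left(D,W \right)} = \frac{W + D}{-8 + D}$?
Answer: $\frac{193}{1912} \approx 0.10094$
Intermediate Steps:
$z = 299$ ($z = -2 + 301 = 299$)
$E{\left(D,W \right)} = \frac{D + W}{-8 + D}$
$b{\left(K \right)} = -3 + \frac{220 + K}{-302 + K}$ ($b{\left(K \right)} = -3 + \frac{K + 220}{K - 302} = -3 + \frac{220 + K}{-302 + K}$)
$X{\left(l \right)} = - l + \frac{10 + l}{-8 + l}$ ($X{\left(l \right)} = \frac{l + 10}{-8 + l} - l = \frac{10 + l}{-8 + l} - l = - l + \frac{10 + l}{-8 + l}$)
$\frac{1}{b{\left(z \right)} + X{\left(-185 \right)}} = \frac{1}{\frac{2 \left(563 - 299\right)}{-302 + 299} + \frac{10 - 185 - - 185 \left(-8 - 185\right)}{-8 - 185}} = \frac{1}{\frac{2 \left(563 - 299\right)}{-3} + \frac{10 - 185 - \left(-185\right) \left(-193\right)}{-193}} = \frac{1}{2 \left(- \frac{1}{3}\right) 264 - \frac{10 - 185 - 35705}{193}} = \frac{1}{-176 - - \frac{35880}{193}} = \frac{1}{-176 + \frac{35880}{193}} = \frac{1}{\frac{1912}{193}} = \frac{193}{1912}$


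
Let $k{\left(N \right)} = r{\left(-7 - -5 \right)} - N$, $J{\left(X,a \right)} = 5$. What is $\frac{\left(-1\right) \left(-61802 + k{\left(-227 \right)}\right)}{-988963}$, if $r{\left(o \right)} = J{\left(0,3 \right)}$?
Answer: $- \frac{61570}{988963} \approx -0.062257$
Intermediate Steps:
$r{\left(o \right)} = 5$
$k{\left(N \right)} = 5 - N$
$\frac{\left(-1\right) \left(-61802 + k{\left(-227 \right)}\right)}{-988963} = \frac{\left(-1\right) \left(-61802 + \left(5 - -227\right)\right)}{-988963} = - (-61802 + \left(5 + 227\right)) \left(- \frac{1}{988963}\right) = - (-61802 + 232) \left(- \frac{1}{988963}\right) = \left(-1\right) \left(-61570\right) \left(- \frac{1}{988963}\right) = 61570 \left(- \frac{1}{988963}\right) = - \frac{61570}{988963}$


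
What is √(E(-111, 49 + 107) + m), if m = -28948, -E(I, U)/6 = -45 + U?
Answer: I*√29614 ≈ 172.09*I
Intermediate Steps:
E(I, U) = 270 - 6*U (E(I, U) = -6*(-45 + U) = 270 - 6*U)
√(E(-111, 49 + 107) + m) = √((270 - 6*(49 + 107)) - 28948) = √((270 - 6*156) - 28948) = √((270 - 936) - 28948) = √(-666 - 28948) = √(-29614) = I*√29614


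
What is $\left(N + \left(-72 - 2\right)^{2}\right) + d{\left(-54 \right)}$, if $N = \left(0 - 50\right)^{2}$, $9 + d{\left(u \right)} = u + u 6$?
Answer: $7589$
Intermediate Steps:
$d{\left(u \right)} = -9 + 7 u$ ($d{\left(u \right)} = -9 + \left(u + u 6\right) = -9 + \left(u + 6 u\right) = -9 + 7 u$)
$N = 2500$ ($N = \left(-50\right)^{2} = 2500$)
$\left(N + \left(-72 - 2\right)^{2}\right) + d{\left(-54 \right)} = \left(2500 + \left(-72 - 2\right)^{2}\right) + \left(-9 + 7 \left(-54\right)\right) = \left(2500 + \left(-72 - 2\right)^{2}\right) - 387 = \left(2500 + \left(-74\right)^{2}\right) - 387 = \left(2500 + 5476\right) - 387 = 7976 - 387 = 7589$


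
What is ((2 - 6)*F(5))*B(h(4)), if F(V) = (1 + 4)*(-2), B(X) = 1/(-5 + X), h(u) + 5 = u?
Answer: -20/3 ≈ -6.6667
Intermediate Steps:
h(u) = -5 + u
F(V) = -10 (F(V) = 5*(-2) = -10)
((2 - 6)*F(5))*B(h(4)) = ((2 - 6)*(-10))/(-5 + (-5 + 4)) = (-4*(-10))/(-5 - 1) = 40/(-6) = 40*(-⅙) = -20/3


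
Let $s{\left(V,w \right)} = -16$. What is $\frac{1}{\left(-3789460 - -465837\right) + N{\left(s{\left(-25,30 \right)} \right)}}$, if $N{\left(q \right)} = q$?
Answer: $- \frac{1}{3323639} \approx -3.0087 \cdot 10^{-7}$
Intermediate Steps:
$\frac{1}{\left(-3789460 - -465837\right) + N{\left(s{\left(-25,30 \right)} \right)}} = \frac{1}{\left(-3789460 - -465837\right) - 16} = \frac{1}{\left(-3789460 + 465837\right) - 16} = \frac{1}{-3323623 - 16} = \frac{1}{-3323639} = - \frac{1}{3323639}$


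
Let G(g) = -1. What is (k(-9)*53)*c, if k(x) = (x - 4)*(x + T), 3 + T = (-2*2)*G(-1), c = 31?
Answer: 170872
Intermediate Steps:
T = 1 (T = -3 - 2*2*(-1) = -3 - 4*(-1) = -3 + 4 = 1)
k(x) = (1 + x)*(-4 + x) (k(x) = (x - 4)*(x + 1) = (-4 + x)*(1 + x) = (1 + x)*(-4 + x))
(k(-9)*53)*c = ((-4 + (-9)**2 - 3*(-9))*53)*31 = ((-4 + 81 + 27)*53)*31 = (104*53)*31 = 5512*31 = 170872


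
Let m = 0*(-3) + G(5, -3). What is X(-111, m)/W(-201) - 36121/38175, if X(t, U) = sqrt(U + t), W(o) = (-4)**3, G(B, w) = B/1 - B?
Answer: -36121/38175 - I*sqrt(111)/64 ≈ -0.9462 - 0.16462*I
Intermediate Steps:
G(B, w) = 0 (G(B, w) = B*1 - B = B - B = 0)
W(o) = -64
m = 0 (m = 0*(-3) + 0 = 0 + 0 = 0)
X(-111, m)/W(-201) - 36121/38175 = sqrt(0 - 111)/(-64) - 36121/38175 = sqrt(-111)*(-1/64) - 36121*1/38175 = (I*sqrt(111))*(-1/64) - 36121/38175 = -I*sqrt(111)/64 - 36121/38175 = -36121/38175 - I*sqrt(111)/64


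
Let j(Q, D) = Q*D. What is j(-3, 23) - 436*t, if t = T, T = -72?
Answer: 31323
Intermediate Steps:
j(Q, D) = D*Q
t = -72
j(-3, 23) - 436*t = 23*(-3) - 436*(-72) = -69 + 31392 = 31323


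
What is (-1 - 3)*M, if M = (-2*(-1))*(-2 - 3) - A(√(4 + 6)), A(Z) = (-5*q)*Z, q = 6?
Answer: 40 - 120*√10 ≈ -339.47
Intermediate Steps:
A(Z) = -30*Z (A(Z) = (-5*6)*Z = -30*Z)
M = -10 + 30*√10 (M = (-2*(-1))*(-2 - 3) - (-30)*√(4 + 6) = 2*(-5) - (-30)*√10 = -10 + 30*√10 ≈ 84.868)
(-1 - 3)*M = (-1 - 3)*(-10 + 30*√10) = -4*(-10 + 30*√10) = 40 - 120*√10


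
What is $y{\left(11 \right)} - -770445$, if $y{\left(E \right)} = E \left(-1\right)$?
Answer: $770434$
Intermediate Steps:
$y{\left(E \right)} = - E$
$y{\left(11 \right)} - -770445 = \left(-1\right) 11 - -770445 = -11 + 770445 = 770434$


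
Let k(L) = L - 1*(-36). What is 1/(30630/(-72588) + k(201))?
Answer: 12098/2862121 ≈ 0.0042269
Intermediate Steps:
k(L) = 36 + L (k(L) = L + 36 = 36 + L)
1/(30630/(-72588) + k(201)) = 1/(30630/(-72588) + (36 + 201)) = 1/(30630*(-1/72588) + 237) = 1/(-5105/12098 + 237) = 1/(2862121/12098) = 12098/2862121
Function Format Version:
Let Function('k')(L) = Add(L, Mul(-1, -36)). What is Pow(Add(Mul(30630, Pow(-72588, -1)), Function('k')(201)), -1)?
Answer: Rational(12098, 2862121) ≈ 0.0042269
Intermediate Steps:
Function('k')(L) = Add(36, L) (Function('k')(L) = Add(L, 36) = Add(36, L))
Pow(Add(Mul(30630, Pow(-72588, -1)), Function('k')(201)), -1) = Pow(Add(Mul(30630, Pow(-72588, -1)), Add(36, 201)), -1) = Pow(Add(Mul(30630, Rational(-1, 72588)), 237), -1) = Pow(Add(Rational(-5105, 12098), 237), -1) = Pow(Rational(2862121, 12098), -1) = Rational(12098, 2862121)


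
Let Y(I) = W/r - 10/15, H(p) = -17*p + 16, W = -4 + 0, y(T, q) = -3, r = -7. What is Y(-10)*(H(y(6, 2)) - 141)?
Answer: 148/21 ≈ 7.0476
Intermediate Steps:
W = -4
H(p) = 16 - 17*p
Y(I) = -2/21 (Y(I) = -4/(-7) - 10/15 = -4*(-1/7) - 10*1/15 = 4/7 - 2/3 = -2/21)
Y(-10)*(H(y(6, 2)) - 141) = -2*((16 - 17*(-3)) - 141)/21 = -2*((16 + 51) - 141)/21 = -2*(67 - 141)/21 = -2/21*(-74) = 148/21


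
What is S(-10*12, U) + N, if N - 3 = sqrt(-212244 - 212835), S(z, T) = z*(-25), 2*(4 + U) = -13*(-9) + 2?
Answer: 3003 + 3*I*sqrt(47231) ≈ 3003.0 + 651.98*I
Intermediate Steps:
U = 111/2 (U = -4 + (-13*(-9) + 2)/2 = -4 + (117 + 2)/2 = -4 + (1/2)*119 = -4 + 119/2 = 111/2 ≈ 55.500)
S(z, T) = -25*z
N = 3 + 3*I*sqrt(47231) (N = 3 + sqrt(-212244 - 212835) = 3 + sqrt(-425079) = 3 + 3*I*sqrt(47231) ≈ 3.0 + 651.98*I)
S(-10*12, U) + N = -(-250)*12 + (3 + 3*I*sqrt(47231)) = -25*(-120) + (3 + 3*I*sqrt(47231)) = 3000 + (3 + 3*I*sqrt(47231)) = 3003 + 3*I*sqrt(47231)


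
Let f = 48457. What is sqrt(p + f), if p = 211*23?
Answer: sqrt(53310) ≈ 230.89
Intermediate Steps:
p = 4853
sqrt(p + f) = sqrt(4853 + 48457) = sqrt(53310)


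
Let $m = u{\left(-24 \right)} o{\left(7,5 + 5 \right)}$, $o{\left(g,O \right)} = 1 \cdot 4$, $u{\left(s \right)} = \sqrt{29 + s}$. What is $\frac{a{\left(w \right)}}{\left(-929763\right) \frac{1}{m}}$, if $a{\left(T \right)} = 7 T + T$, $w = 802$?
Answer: $- \frac{25664 \sqrt{5}}{929763} \approx -0.061722$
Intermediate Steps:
$o{\left(g,O \right)} = 4$
$a{\left(T \right)} = 8 T$
$m = 4 \sqrt{5}$ ($m = \sqrt{29 - 24} \cdot 4 = \sqrt{5} \cdot 4 = 4 \sqrt{5} \approx 8.9443$)
$\frac{a{\left(w \right)}}{\left(-929763\right) \frac{1}{m}} = \frac{8 \cdot 802}{\left(-929763\right) \frac{1}{4 \sqrt{5}}} = \frac{6416}{\left(-929763\right) \frac{\sqrt{5}}{20}} = \frac{6416}{\left(- \frac{929763}{20}\right) \sqrt{5}} = 6416 \left(- \frac{4 \sqrt{5}}{929763}\right) = - \frac{25664 \sqrt{5}}{929763}$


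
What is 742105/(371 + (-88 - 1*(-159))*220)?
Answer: 742105/15991 ≈ 46.408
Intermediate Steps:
742105/(371 + (-88 - 1*(-159))*220) = 742105/(371 + (-88 + 159)*220) = 742105/(371 + 71*220) = 742105/(371 + 15620) = 742105/15991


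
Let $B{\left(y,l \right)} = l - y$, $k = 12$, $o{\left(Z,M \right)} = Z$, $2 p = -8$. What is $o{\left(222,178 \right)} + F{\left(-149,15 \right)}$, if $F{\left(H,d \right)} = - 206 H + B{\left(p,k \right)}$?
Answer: $30932$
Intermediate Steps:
$p = -4$ ($p = \frac{1}{2} \left(-8\right) = -4$)
$F{\left(H,d \right)} = 16 - 206 H$ ($F{\left(H,d \right)} = - 206 H + \left(12 - -4\right) = - 206 H + \left(12 + 4\right) = - 206 H + 16 = 16 - 206 H$)
$o{\left(222,178 \right)} + F{\left(-149,15 \right)} = 222 + \left(16 - -30694\right) = 222 + \left(16 + 30694\right) = 222 + 30710 = 30932$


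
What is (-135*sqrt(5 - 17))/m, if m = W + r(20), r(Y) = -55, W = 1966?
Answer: -90*I*sqrt(3)/637 ≈ -0.24472*I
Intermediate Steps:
m = 1911 (m = 1966 - 55 = 1911)
(-135*sqrt(5 - 17))/m = -135*sqrt(5 - 17)/1911 = -270*I*sqrt(3)*(1/1911) = -90*I*sqrt(3)/637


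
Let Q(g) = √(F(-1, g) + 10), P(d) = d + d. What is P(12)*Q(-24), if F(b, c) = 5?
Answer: 24*√15 ≈ 92.952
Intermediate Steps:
P(d) = 2*d
Q(g) = √15 (Q(g) = √(5 + 10) = √15)
P(12)*Q(-24) = (2*12)*√15 = 24*√15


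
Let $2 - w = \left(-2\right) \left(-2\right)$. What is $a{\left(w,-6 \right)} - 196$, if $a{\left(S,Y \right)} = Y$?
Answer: $-202$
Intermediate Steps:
$w = -2$ ($w = 2 - \left(-2\right) \left(-2\right) = 2 - 4 = -2$)
$a{\left(w,-6 \right)} - 196 = -6 - 196 = -202$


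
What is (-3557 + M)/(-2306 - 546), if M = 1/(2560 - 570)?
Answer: 7078429/5675480 ≈ 1.2472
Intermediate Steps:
M = 1/1990 ≈ 0.00050251
(-3557 + M)/(-2306 - 546) = (-3557 + 1/1990)/(-2306 - 546) = -7078429/1990/(-2852) = -7078429/1990*(-1/2852) = 7078429/5675480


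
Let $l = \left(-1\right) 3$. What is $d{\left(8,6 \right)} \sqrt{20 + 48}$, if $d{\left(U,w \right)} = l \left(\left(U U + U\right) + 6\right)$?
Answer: $- 468 \sqrt{17} \approx -1929.6$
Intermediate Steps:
$l = -3$
$d{\left(U,w \right)} = -18 - 3 U - 3 U^{2}$ ($d{\left(U,w \right)} = - 3 \left(\left(U U + U\right) + 6\right) = - 3 \left(\left(U^{2} + U\right) + 6\right) = - 3 \left(\left(U + U^{2}\right) + 6\right) = - 3 \left(6 + U + U^{2}\right) = -18 - 3 U - 3 U^{2}$)
$d{\left(8,6 \right)} \sqrt{20 + 48} = \left(-18 - 24 - 3 \cdot 8^{2}\right) \sqrt{20 + 48} = \left(-18 - 24 - 192\right) \sqrt{68} = \left(-18 - 24 - 192\right) 2 \sqrt{17} = - 234 \cdot 2 \sqrt{17} = - 468 \sqrt{17}$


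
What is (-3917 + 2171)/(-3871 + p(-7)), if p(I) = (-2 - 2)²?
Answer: 582/1285 ≈ 0.45292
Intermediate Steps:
p(I) = 16 (p(I) = (-4)² = 16)
(-3917 + 2171)/(-3871 + p(-7)) = (-3917 + 2171)/(-3871 + 16) = -1746/(-3855) = -1746*(-1/3855) = 582/1285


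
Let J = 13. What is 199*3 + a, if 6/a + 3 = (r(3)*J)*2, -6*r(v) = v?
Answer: 4773/8 ≈ 596.63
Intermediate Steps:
r(v) = -v/6
a = -3/8 (a = 6/(-3 + (-1/6*3*13)*2) = 6/(-3 - 1/2*13*2) = 6/(-3 - 13/2*2) = 6/(-3 - 13) = 6/(-16) = 6*(-1/16) = -3/8 ≈ -0.37500)
199*3 + a = 199*3 - 3/8 = 597 - 3/8 = 4773/8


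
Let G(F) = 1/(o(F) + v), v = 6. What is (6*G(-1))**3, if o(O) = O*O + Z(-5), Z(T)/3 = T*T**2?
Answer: -27/6229504 ≈ -4.3342e-6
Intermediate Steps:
Z(T) = 3*T**3 (Z(T) = 3*(T*T**2) = 3*T**3)
o(O) = -375 + O**2 (o(O) = O*O + 3*(-5)**3 = O**2 + 3*(-125) = O**2 - 375 = -375 + O**2)
G(F) = 1/(-369 + F**2) (G(F) = 1/((-375 + F**2) + 6) = 1/(-369 + F**2))
(6*G(-1))**3 = (6/(-369 + (-1)**2))**3 = (6/(-369 + 1))**3 = (6/(-368))**3 = (6*(-1/368))**3 = (-3/184)**3 = -27/6229504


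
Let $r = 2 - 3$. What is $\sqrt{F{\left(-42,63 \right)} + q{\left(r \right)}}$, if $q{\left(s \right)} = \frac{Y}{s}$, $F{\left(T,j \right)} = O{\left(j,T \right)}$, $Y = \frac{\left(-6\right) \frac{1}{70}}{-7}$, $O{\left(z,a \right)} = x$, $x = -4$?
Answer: $\frac{i \sqrt{4915}}{35} \approx 2.0031 i$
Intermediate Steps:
$O{\left(z,a \right)} = -4$
$Y = \frac{3}{245}$ ($Y = \left(-6\right) \frac{1}{70} \left(- \frac{1}{7}\right) = \left(- \frac{3}{35}\right) \left(- \frac{1}{7}\right) = \frac{3}{245} \approx 0.012245$)
$F{\left(T,j \right)} = -4$
$r = -1$ ($r = 2 - 3 = -1$)
$q{\left(s \right)} = \frac{3}{245 s}$
$\sqrt{F{\left(-42,63 \right)} + q{\left(r \right)}} = \sqrt{-4 + \frac{3}{245 \left(-1\right)}} = \sqrt{-4 + \frac{3}{245} \left(-1\right)} = \sqrt{-4 - \frac{3}{245}} = \sqrt{- \frac{983}{245}} = \frac{i \sqrt{4915}}{35}$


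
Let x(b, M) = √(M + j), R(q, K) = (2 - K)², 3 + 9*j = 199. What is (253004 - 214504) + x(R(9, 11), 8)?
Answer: 38500 + 2*√67/3 ≈ 38505.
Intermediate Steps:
j = 196/9 (j = -⅓ + (⅑)*199 = -⅓ + 199/9 = 196/9 ≈ 21.778)
x(b, M) = √(196/9 + M) (x(b, M) = √(M + 196/9) = √(196/9 + M))
(253004 - 214504) + x(R(9, 11), 8) = (253004 - 214504) + √(196 + 9*8)/3 = 38500 + √(196 + 72)/3 = 38500 + √268/3 = 38500 + (2*√67)/3 = 38500 + 2*√67/3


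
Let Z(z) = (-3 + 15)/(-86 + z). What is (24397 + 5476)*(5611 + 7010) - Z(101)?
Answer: 1885135661/5 ≈ 3.7703e+8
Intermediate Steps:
Z(z) = 12/(-86 + z)
(24397 + 5476)*(5611 + 7010) - Z(101) = (24397 + 5476)*(5611 + 7010) - 12/(-86 + 101) = 29873*12621 - 12/15 = 377027133 - 12/15 = 377027133 - 1*4/5 = 377027133 - 4/5 = 1885135661/5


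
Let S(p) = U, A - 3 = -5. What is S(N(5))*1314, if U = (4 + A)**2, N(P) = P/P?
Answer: 5256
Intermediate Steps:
N(P) = 1
A = -2 (A = 3 - 5 = -2)
U = 4 (U = (4 - 2)**2 = 2**2 = 4)
S(p) = 4
S(N(5))*1314 = 4*1314 = 5256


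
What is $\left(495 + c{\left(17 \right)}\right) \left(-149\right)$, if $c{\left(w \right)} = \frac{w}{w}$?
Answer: $-73904$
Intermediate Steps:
$c{\left(w \right)} = 1$
$\left(495 + c{\left(17 \right)}\right) \left(-149\right) = \left(495 + 1\right) \left(-149\right) = 496 \left(-149\right) = -73904$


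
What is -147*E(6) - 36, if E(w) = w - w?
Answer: -36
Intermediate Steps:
E(w) = 0
-147*E(6) - 36 = -147*0 - 36 = 0 - 36 = -36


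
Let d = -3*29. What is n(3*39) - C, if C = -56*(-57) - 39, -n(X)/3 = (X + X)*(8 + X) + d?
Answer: -90642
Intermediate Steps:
d = -87
n(X) = 261 - 6*X*(8 + X) (n(X) = -3*((X + X)*(8 + X) - 87) = -3*((2*X)*(8 + X) - 87) = -3*(2*X*(8 + X) - 87) = -3*(-87 + 2*X*(8 + X)) = 261 - 6*X*(8 + X))
C = 3153 (C = 3192 - 39 = 3153)
n(3*39) - C = (261 - 144*39 - 6*(3*39)**2) - 1*3153 = (261 - 48*117 - 6*117**2) - 3153 = (261 - 5616 - 6*13689) - 3153 = (261 - 5616 - 82134) - 3153 = -87489 - 3153 = -90642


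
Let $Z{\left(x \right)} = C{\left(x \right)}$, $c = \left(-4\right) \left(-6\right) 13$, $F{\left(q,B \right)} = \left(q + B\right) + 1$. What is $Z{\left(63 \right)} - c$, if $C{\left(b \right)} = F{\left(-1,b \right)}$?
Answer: $-249$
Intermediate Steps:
$F{\left(q,B \right)} = 1 + B + q$ ($F{\left(q,B \right)} = \left(B + q\right) + 1 = 1 + B + q$)
$c = 312$ ($c = 24 \cdot 13 = 312$)
$C{\left(b \right)} = b$ ($C{\left(b \right)} = 1 + b - 1 = b$)
$Z{\left(x \right)} = x$
$Z{\left(63 \right)} - c = 63 - 312 = -249$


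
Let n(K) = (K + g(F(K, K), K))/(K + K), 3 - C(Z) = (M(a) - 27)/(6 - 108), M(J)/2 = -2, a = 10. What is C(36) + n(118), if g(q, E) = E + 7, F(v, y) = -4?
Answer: 44843/12036 ≈ 3.7257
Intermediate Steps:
M(J) = -4 (M(J) = 2*(-2) = -4)
g(q, E) = 7 + E
C(Z) = 275/102 (C(Z) = 3 - (-4 - 27)/(6 - 108) = 3 - (-31)/(-102) = 3 - (-31)*(-1)/102 = 3 - 1*31/102 = 3 - 31/102 = 275/102)
n(K) = (7 + 2*K)/(2*K) (n(K) = (K + (7 + K))/(K + K) = (7 + 2*K)/((2*K)) = (7 + 2*K)*(1/(2*K)) = (7 + 2*K)/(2*K))
C(36) + n(118) = 275/102 + (7/2 + 118)/118 = 275/102 + (1/118)*(243/2) = 275/102 + 243/236 = 44843/12036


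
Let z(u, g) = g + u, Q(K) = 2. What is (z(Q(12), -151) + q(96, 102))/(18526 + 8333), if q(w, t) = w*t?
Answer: 9643/26859 ≈ 0.35902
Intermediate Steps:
q(w, t) = t*w
(z(Q(12), -151) + q(96, 102))/(18526 + 8333) = ((-151 + 2) + 102*96)/(18526 + 8333) = (-149 + 9792)/26859 = 9643*(1/26859) = 9643/26859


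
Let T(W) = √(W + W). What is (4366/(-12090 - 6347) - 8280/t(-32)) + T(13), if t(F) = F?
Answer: 19064831/73748 + √26 ≈ 263.61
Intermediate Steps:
T(W) = √2*√W (T(W) = √(2*W) = √2*√W)
(4366/(-12090 - 6347) - 8280/t(-32)) + T(13) = (4366/(-12090 - 6347) - 8280/(-32)) + √2*√13 = (4366/(-18437) - 8280*(-1/32)) + √26 = (4366*(-1/18437) + 1035/4) + √26 = (-4366/18437 + 1035/4) + √26 = 19064831/73748 + √26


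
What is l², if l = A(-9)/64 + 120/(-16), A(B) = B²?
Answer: 159201/4096 ≈ 38.867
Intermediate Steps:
l = -399/64 (l = (-9)²/64 + 120/(-16) = 81*(1/64) + 120*(-1/16) = 81/64 - 15/2 = -399/64 ≈ -6.2344)
l² = (-399/64)² = 159201/4096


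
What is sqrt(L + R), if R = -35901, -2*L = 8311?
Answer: I*sqrt(160226)/2 ≈ 200.14*I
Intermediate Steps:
L = -8311/2 (L = -1/2*8311 = -8311/2 ≈ -4155.5)
sqrt(L + R) = sqrt(-8311/2 - 35901) = sqrt(-80113/2) = I*sqrt(160226)/2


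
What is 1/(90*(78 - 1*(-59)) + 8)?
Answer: 1/12338 ≈ 8.1050e-5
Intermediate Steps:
1/(90*(78 - 1*(-59)) + 8) = 1/(90*(78 + 59) + 8) = 1/(90*137 + 8) = 1/(12330 + 8) = 1/12338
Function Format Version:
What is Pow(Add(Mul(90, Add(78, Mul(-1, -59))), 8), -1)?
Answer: Rational(1, 12338) ≈ 8.1050e-5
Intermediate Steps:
Pow(Add(Mul(90, Add(78, Mul(-1, -59))), 8), -1) = Pow(Add(Mul(90, Add(78, 59)), 8), -1) = Pow(Add(Mul(90, 137), 8), -1) = Pow(Add(12330, 8), -1) = Pow(12338, -1) = Rational(1, 12338)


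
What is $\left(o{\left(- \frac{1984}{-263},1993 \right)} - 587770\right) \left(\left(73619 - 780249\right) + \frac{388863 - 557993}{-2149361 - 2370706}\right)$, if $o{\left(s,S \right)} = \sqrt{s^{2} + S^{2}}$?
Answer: $\frac{1877346064348771600}{4520067} - \frac{3194014775080 \sqrt{274746593537}}{1188777621} \approx 4.1393 \cdot 10^{11}$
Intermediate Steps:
$o{\left(s,S \right)} = \sqrt{S^{2} + s^{2}}$
$\left(o{\left(- \frac{1984}{-263},1993 \right)} - 587770\right) \left(\left(73619 - 780249\right) + \frac{388863 - 557993}{-2149361 - 2370706}\right) = \left(\sqrt{1993^{2} + \left(- \frac{1984}{-263}\right)^{2}} - 587770\right) \left(\left(73619 - 780249\right) + \frac{388863 - 557993}{-2149361 - 2370706}\right) = \left(\sqrt{3972049 + \left(\left(-1984\right) \left(- \frac{1}{263}\right)\right)^{2}} - 587770\right) \left(\left(73619 - 780249\right) - \frac{169130}{-4520067}\right) = \left(\sqrt{3972049 + \left(\frac{1984}{263}\right)^{2}} - 587770\right) \left(-706630 - - \frac{169130}{4520067}\right) = \left(\sqrt{3972049 + \frac{3936256}{69169}} - 587770\right) \left(-706630 + \frac{169130}{4520067}\right) = \left(\sqrt{\frac{274746593537}{69169}} - 587770\right) \left(- \frac{3194014775080}{4520067}\right) = \left(\frac{\sqrt{274746593537}}{263} - 587770\right) \left(- \frac{3194014775080}{4520067}\right) = \left(-587770 + \frac{\sqrt{274746593537}}{263}\right) \left(- \frac{3194014775080}{4520067}\right) = \frac{1877346064348771600}{4520067} - \frac{3194014775080 \sqrt{274746593537}}{1188777621}$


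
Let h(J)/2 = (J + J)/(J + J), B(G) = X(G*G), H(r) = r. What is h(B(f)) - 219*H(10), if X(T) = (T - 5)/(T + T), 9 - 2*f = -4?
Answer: -2188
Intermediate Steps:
f = 13/2 (f = 9/2 - 1/2*(-4) = 9/2 + 2 = 13/2 ≈ 6.5000)
X(T) = (-5 + T)/(2*T) (X(T) = (-5 + T)/((2*T)) = (-5 + T)*(1/(2*T)) = (-5 + T)/(2*T))
B(G) = (-5 + G**2)/(2*G**2) (B(G) = (-5 + G*G)/(2*((G*G))) = (-5 + G**2)/(2*(G**2)) = (-5 + G**2)/(2*G**2))
h(J) = 2 (h(J) = 2*((J + J)/(J + J)) = 2*((2*J)/((2*J))) = 2*((2*J)*(1/(2*J))) = 2*1 = 2)
h(B(f)) - 219*H(10) = 2 - 219*10 = 2 - 2190 = -2188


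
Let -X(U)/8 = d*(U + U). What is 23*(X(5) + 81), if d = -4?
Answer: 9223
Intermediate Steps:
X(U) = 64*U (X(U) = -(-32)*(U + U) = -(-32)*2*U = -(-64)*U = 64*U)
23*(X(5) + 81) = 23*(64*5 + 81) = 23*(320 + 81) = 23*401 = 9223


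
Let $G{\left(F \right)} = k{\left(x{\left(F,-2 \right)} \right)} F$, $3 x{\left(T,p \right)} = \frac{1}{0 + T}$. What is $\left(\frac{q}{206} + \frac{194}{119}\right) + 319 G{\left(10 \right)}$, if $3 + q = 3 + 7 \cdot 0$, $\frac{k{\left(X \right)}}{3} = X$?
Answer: $\frac{38155}{119} \approx 320.63$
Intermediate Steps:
$x{\left(T,p \right)} = \frac{1}{3 T}$ ($x{\left(T,p \right)} = \frac{1}{3 \left(0 + T\right)} = \frac{1}{3 T}$)
$k{\left(X \right)} = 3 X$
$q = 0$ ($q = -3 + \left(3 + 7 \cdot 0\right) = -3 + \left(3 + 0\right) = -3 + 3 = 0$)
$G{\left(F \right)} = 1$ ($G{\left(F \right)} = 3 \frac{1}{3 F} F = \frac{F}{F} = 1$)
$\left(\frac{q}{206} + \frac{194}{119}\right) + 319 G{\left(10 \right)} = \left(\frac{0}{206} + \frac{194}{119}\right) + 319 \cdot 1 = \left(0 \cdot \frac{1}{206} + 194 \cdot \frac{1}{119}\right) + 319 = \left(0 + \frac{194}{119}\right) + 319 = \frac{194}{119} + 319 = \frac{38155}{119}$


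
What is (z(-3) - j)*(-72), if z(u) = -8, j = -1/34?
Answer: 9756/17 ≈ 573.88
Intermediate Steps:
j = -1/34 (j = -1*1/34 = -1/34 ≈ -0.029412)
(z(-3) - j)*(-72) = (-8 - 1*(-1/34))*(-72) = (-8 + 1/34)*(-72) = -271/34*(-72) = 9756/17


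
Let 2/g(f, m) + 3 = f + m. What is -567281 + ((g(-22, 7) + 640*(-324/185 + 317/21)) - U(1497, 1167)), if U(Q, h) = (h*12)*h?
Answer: -39397184434/2331 ≈ -1.6901e+7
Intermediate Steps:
U(Q, h) = 12*h² (U(Q, h) = (12*h)*h = 12*h²)
g(f, m) = 2/(-3 + f + m) (g(f, m) = 2/(-3 + (f + m)) = 2/(-3 + f + m))
-567281 + ((g(-22, 7) + 640*(-324/185 + 317/21)) - U(1497, 1167)) = -567281 + ((2/(-3 - 22 + 7) + 640*(-324/185 + 317/21)) - 12*1167²) = -567281 + ((2/(-18) + 640*(-324*1/185 + 317*(1/21))) - 12*1361889) = -567281 + ((2*(-1/18) + 640*(-324/185 + 317/21)) - 1*16342668) = -567281 + ((-⅑ + 640*(51841/3885)) - 16342668) = -567281 + ((-⅑ + 6635648/777) - 16342668) = -567281 + (19906685/2331 - 16342668) = -567281 - 38074852423/2331 = -39397184434/2331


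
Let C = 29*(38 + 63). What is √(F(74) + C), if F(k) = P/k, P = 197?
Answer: √16053782/74 ≈ 54.145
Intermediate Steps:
F(k) = 197/k
C = 2929 (C = 29*101 = 2929)
√(F(74) + C) = √(197/74 + 2929) = √(216943/74) = √16053782/74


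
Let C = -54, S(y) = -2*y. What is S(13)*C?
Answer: 1404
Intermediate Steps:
S(13)*C = -2*13*(-54) = -26*(-54) = 1404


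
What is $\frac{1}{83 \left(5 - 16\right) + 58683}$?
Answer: $\frac{1}{57770} \approx 1.731 \cdot 10^{-5}$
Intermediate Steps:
$\frac{1}{83 \left(5 - 16\right) + 58683} = \frac{1}{83 \left(-11\right) + 58683} = \frac{1}{-913 + 58683} = \frac{1}{57770}$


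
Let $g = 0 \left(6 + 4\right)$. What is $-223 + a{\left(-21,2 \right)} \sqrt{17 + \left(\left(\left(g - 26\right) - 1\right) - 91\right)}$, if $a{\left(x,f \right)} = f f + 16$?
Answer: $-223 + 20 i \sqrt{101} \approx -223.0 + 201.0 i$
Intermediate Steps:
$g = 0$ ($g = 0 \cdot 10 = 0$)
$a{\left(x,f \right)} = 16 + f^{2}$ ($a{\left(x,f \right)} = f^{2} + 16 = 16 + f^{2}$)
$-223 + a{\left(-21,2 \right)} \sqrt{17 + \left(\left(\left(g - 26\right) - 1\right) - 91\right)} = -223 + \left(16 + 2^{2}\right) \sqrt{17 + \left(\left(\left(0 - 26\right) - 1\right) - 91\right)} = -223 + \left(16 + 4\right) \sqrt{17 - 118} = -223 + 20 \sqrt{17 - 118} = -223 + 20 \sqrt{-101} = -223 + 20 i \sqrt{101}$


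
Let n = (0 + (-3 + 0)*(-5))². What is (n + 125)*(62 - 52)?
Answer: 3500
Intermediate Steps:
n = 225 (n = (0 - 3*(-5))² = (0 + 15)² = 15² = 225)
(n + 125)*(62 - 52) = (225 + 125)*(62 - 52) = 350*10 = 3500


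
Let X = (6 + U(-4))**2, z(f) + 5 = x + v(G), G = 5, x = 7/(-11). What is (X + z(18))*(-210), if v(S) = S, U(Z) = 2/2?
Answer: -111720/11 ≈ -10156.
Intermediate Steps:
U(Z) = 1 (U(Z) = 2*(1/2) = 1)
x = -7/11 (x = 7*(-1/11) = -7/11 ≈ -0.63636)
z(f) = -7/11 (z(f) = -5 + (-7/11 + 5) = -5 + 48/11 = -7/11)
X = 49 (X = (6 + 1)**2 = 7**2 = 49)
(X + z(18))*(-210) = (49 - 7/11)*(-210) = (532/11)*(-210) = -111720/11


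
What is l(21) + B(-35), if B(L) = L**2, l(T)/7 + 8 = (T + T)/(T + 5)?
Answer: 15344/13 ≈ 1180.3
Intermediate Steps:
l(T) = -56 + 14*T/(5 + T) (l(T) = -56 + 7*((T + T)/(T + 5)) = -56 + 7*((2*T)/(5 + T)) = -56 + 7*(2*T/(5 + T)) = -56 + 14*T/(5 + T))
l(21) + B(-35) = 14*(-20 - 3*21)/(5 + 21) + (-35)**2 = 14*(-20 - 63)/26 + 1225 = 14*(1/26)*(-83) + 1225 = -581/13 + 1225 = 15344/13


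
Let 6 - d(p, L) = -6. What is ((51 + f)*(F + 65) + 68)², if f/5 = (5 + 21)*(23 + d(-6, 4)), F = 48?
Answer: 270380240361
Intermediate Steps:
d(p, L) = 12 (d(p, L) = 6 - 1*(-6) = 6 + 6 = 12)
f = 4550 (f = 5*((5 + 21)*(23 + 12)) = 5*(26*35) = 5*910 = 4550)
((51 + f)*(F + 65) + 68)² = ((51 + 4550)*(48 + 65) + 68)² = (4601*113 + 68)² = (519913 + 68)² = 519981² = 270380240361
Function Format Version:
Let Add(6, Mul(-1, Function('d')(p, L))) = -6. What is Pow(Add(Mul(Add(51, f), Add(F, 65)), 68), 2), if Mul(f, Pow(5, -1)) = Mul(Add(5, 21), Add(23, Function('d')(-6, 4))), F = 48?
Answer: 270380240361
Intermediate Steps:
Function('d')(p, L) = 12 (Function('d')(p, L) = Add(6, Mul(-1, -6)) = Add(6, 6) = 12)
f = 4550 (f = Mul(5, Mul(Add(5, 21), Add(23, 12))) = Mul(5, Mul(26, 35)) = Mul(5, 910) = 4550)
Pow(Add(Mul(Add(51, f), Add(F, 65)), 68), 2) = Pow(Add(Mul(Add(51, 4550), Add(48, 65)), 68), 2) = Pow(Add(Mul(4601, 113), 68), 2) = Pow(Add(519913, 68), 2) = Pow(519981, 2) = 270380240361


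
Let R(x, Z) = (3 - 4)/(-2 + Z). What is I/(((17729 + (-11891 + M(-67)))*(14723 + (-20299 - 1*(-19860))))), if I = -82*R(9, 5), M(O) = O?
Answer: 41/123649446 ≈ 3.3158e-7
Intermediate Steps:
R(x, Z) = -1/(-2 + Z)
I = 82/3 (I = -(-82)/(-2 + 5) = -(-82)/3 = -82*(-1/3) = 82/3 ≈ 27.333)
I/(((17729 + (-11891 + M(-67)))*(14723 + (-20299 - 1*(-19860))))) = 82/(3*(((17729 + (-11891 - 67))*(14723 + (-20299 - 1*(-19860)))))) = 82/(3*(((17729 - 11958)*(14723 + (-20299 + 19860))))) = 82/(3*((5771*(14723 - 439)))) = 82/(3*((5771*14284))) = (82/3)/82432964 = (82/3)*(1/82432964) = 41/123649446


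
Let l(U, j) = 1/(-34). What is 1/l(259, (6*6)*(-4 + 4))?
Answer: -34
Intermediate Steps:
l(U, j) = -1/34
1/l(259, (6*6)*(-4 + 4)) = 1/(-1/34) = -34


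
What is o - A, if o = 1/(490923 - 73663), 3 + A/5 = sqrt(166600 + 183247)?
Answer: 6258901/417260 - 5*sqrt(349847) ≈ -2942.4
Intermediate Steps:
A = -15 + 5*sqrt(349847) (A = -15 + 5*sqrt(166600 + 183247) = -15 + 5*sqrt(349847) ≈ 2942.4)
o = 1/417260 ≈ 2.3966e-6
o - A = 1/417260 - (-15 + 5*sqrt(349847)) = 1/417260 + (15 - 5*sqrt(349847)) = 6258901/417260 - 5*sqrt(349847)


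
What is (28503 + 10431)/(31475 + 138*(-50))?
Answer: 38934/24575 ≈ 1.5843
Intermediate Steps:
(28503 + 10431)/(31475 + 138*(-50)) = 38934/(31475 - 6900) = 38934/24575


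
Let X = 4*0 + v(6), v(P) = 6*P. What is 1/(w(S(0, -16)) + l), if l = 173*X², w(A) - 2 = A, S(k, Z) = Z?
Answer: 1/224194 ≈ 4.4604e-6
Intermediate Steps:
w(A) = 2 + A
X = 36 (X = 4*0 + 6*6 = 0 + 36 = 36)
l = 224208 (l = 173*36² = 173*1296 = 224208)
1/(w(S(0, -16)) + l) = 1/((2 - 16) + 224208) = 1/(-14 + 224208) = 1/224194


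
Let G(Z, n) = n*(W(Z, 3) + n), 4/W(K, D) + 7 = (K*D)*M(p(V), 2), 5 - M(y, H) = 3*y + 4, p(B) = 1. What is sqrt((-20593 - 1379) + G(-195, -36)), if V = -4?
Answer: 2*I*sqrt(6991471029)/1163 ≈ 143.79*I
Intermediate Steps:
M(y, H) = 1 - 3*y (M(y, H) = 5 - (3*y + 4) = 5 - (4 + 3*y) = 5 + (-4 - 3*y) = 1 - 3*y)
W(K, D) = 4/(-7 - 2*D*K) (W(K, D) = 4/(-7 + (K*D)*(1 - 3*1)) = 4/(-7 + (D*K)*(1 - 3)) = 4/(-7 + (D*K)*(-2)) = 4/(-7 - 2*D*K))
G(Z, n) = n*(n - 4/(7 + 6*Z)) (G(Z, n) = n*(-4/(7 + 2*3*Z) + n) = n*(-4/(7 + 6*Z) + n) = n*(n - 4/(7 + 6*Z)))
sqrt((-20593 - 1379) + G(-195, -36)) = sqrt((-20593 - 1379) - 36*(-4 - 36*(7 + 6*(-195)))/(7 + 6*(-195))) = sqrt(-21972 - 36*(-4 - 36*(7 - 1170))/(7 - 1170)) = sqrt(-21972 - 36*(-4 - 36*(-1163))/(-1163)) = sqrt(-21972 - 36*(-1/1163)*(-4 + 41868)) = sqrt(-21972 - 36*(-1/1163)*41864) = sqrt(-21972 + 1507104/1163) = sqrt(-24046332/1163) = 2*I*sqrt(6991471029)/1163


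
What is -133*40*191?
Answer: -1016120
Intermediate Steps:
-133*40*191 = -5320*191 = -1016120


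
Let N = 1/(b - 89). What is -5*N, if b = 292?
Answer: -5/203 ≈ -0.024631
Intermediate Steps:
N = 1/203 (N = 1/(292 - 89) = 1/203 ≈ 0.0049261)
-5*N = -5*1/203 = -5/203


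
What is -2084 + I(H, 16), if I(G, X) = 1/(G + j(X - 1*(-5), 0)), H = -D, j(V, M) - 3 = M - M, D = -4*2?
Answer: -22923/11 ≈ -2083.9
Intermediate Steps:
D = -8
j(V, M) = 3 (j(V, M) = 3 + (M - M) = 3 + 0 = 3)
H = 8 (H = -1*(-8) = 8)
I(G, X) = 1/(3 + G) (I(G, X) = 1/(G + 3) = 1/(3 + G))
-2084 + I(H, 16) = -2084 + 1/(3 + 8) = -2084 + 1/11 = -22923/11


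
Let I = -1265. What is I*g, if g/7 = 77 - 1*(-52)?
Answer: -1142295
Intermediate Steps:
g = 903 (g = 7*(77 - 1*(-52)) = 7*(77 + 52) = 7*129 = 903)
I*g = -1265*903 = -1142295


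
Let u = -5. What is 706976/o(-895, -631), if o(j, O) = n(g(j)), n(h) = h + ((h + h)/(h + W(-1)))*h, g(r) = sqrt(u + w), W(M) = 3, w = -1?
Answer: 353488*(-sqrt(6) - 2*I)/(3*(sqrt(6) - I)) ≈ -67331.0 - 1.237e+5*I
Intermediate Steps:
g(r) = I*sqrt(6) (g(r) = sqrt(-5 - 1) = sqrt(-6) = I*sqrt(6))
n(h) = h + 2*h**2/(3 + h) (n(h) = h + ((h + h)/(h + 3))*h = h + ((2*h)/(3 + h))*h = h + (2*h/(3 + h))*h = h + 2*h**2/(3 + h))
o(j, O) = 3*I*sqrt(6)*(1 + I*sqrt(6))/(3 + I*sqrt(6)) (o(j, O) = 3*(I*sqrt(6))*(1 + I*sqrt(6))/(3 + I*sqrt(6)) = 3*I*sqrt(6)*(1 + I*sqrt(6))/(3 + I*sqrt(6)))
706976/o(-895, -631) = 706976/((3*(sqrt(6) + 6*I)/(sqrt(6) - 3*I))) = 706976*((sqrt(6) - 3*I)/(3*(sqrt(6) + 6*I))) = 706976*(sqrt(6) - 3*I)/(3*(sqrt(6) + 6*I))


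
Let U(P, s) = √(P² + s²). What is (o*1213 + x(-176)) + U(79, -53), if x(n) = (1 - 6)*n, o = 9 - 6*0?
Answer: 11797 + 5*√362 ≈ 11892.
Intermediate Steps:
o = 9 (o = 9 + 0 = 9)
x(n) = -5*n
(o*1213 + x(-176)) + U(79, -53) = (9*1213 - 5*(-176)) + √(79² + (-53)²) = (10917 + 880) + √(6241 + 2809) = 11797 + √9050 = 11797 + 5*√362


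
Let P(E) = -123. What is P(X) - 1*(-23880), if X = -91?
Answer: 23757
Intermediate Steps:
P(X) - 1*(-23880) = -123 - 1*(-23880) = -123 + 23880 = 23757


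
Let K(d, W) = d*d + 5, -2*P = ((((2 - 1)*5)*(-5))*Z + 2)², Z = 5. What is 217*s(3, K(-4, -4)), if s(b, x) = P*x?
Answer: -68942853/2 ≈ -3.4471e+7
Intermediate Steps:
P = -15129/2 (P = -((((2 - 1)*5)*(-5))*5 + 2)²/2 = -(((1*5)*(-5))*5 + 2)²/2 = -((5*(-5))*5 + 2)²/2 = -(-25*5 + 2)²/2 = -(-125 + 2)²/2 = -½*(-123)² = -½*15129 = -15129/2 ≈ -7564.5)
K(d, W) = 5 + d² (K(d, W) = d² + 5 = 5 + d²)
s(b, x) = -15129*x/2
217*s(3, K(-4, -4)) = 217*(-15129*(5 + (-4)²)/2) = 217*(-15129*(5 + 16)/2) = 217*(-15129/2*21) = 217*(-317709/2) = -68942853/2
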